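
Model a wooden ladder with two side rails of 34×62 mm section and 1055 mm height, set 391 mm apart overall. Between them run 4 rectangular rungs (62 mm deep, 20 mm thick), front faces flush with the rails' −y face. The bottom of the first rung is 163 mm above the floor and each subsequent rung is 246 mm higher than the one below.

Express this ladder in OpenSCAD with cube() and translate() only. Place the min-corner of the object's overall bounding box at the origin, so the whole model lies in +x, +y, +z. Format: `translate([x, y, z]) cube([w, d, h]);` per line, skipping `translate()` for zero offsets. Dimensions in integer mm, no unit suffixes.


// rung span = 391 - 2*34 = 323
// rung[k] z = 163 + k*246
cube([34, 62, 1055]);
translate([357, 0, 0]) cube([34, 62, 1055]);
translate([34, 0, 163]) cube([323, 62, 20]);
translate([34, 0, 409]) cube([323, 62, 20]);
translate([34, 0, 655]) cube([323, 62, 20]);
translate([34, 0, 901]) cube([323, 62, 20]);


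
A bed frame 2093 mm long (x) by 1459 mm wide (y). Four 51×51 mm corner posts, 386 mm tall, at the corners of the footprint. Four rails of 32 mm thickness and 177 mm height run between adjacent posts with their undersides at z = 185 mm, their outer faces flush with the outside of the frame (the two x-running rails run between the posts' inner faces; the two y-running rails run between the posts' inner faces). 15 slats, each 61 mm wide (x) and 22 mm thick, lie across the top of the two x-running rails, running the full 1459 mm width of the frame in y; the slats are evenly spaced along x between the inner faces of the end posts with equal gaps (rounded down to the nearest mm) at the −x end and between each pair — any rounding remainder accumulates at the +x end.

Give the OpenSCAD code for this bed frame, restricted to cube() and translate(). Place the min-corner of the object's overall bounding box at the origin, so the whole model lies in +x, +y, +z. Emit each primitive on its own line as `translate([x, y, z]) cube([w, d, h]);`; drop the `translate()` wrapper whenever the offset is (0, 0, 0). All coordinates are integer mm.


cube([51, 51, 386]);
translate([0, 1408, 0]) cube([51, 51, 386]);
translate([2042, 0, 0]) cube([51, 51, 386]);
translate([2042, 1408, 0]) cube([51, 51, 386]);
translate([51, 0, 185]) cube([1991, 32, 177]);
translate([51, 1427, 185]) cube([1991, 32, 177]);
translate([0, 51, 185]) cube([32, 1357, 177]);
translate([2061, 51, 185]) cube([32, 1357, 177]);
translate([118, 0, 362]) cube([61, 1459, 22]);
translate([246, 0, 362]) cube([61, 1459, 22]);
translate([374, 0, 362]) cube([61, 1459, 22]);
translate([502, 0, 362]) cube([61, 1459, 22]);
translate([630, 0, 362]) cube([61, 1459, 22]);
translate([758, 0, 362]) cube([61, 1459, 22]);
translate([886, 0, 362]) cube([61, 1459, 22]);
translate([1014, 0, 362]) cube([61, 1459, 22]);
translate([1142, 0, 362]) cube([61, 1459, 22]);
translate([1270, 0, 362]) cube([61, 1459, 22]);
translate([1398, 0, 362]) cube([61, 1459, 22]);
translate([1526, 0, 362]) cube([61, 1459, 22]);
translate([1654, 0, 362]) cube([61, 1459, 22]);
translate([1782, 0, 362]) cube([61, 1459, 22]);
translate([1910, 0, 362]) cube([61, 1459, 22]);


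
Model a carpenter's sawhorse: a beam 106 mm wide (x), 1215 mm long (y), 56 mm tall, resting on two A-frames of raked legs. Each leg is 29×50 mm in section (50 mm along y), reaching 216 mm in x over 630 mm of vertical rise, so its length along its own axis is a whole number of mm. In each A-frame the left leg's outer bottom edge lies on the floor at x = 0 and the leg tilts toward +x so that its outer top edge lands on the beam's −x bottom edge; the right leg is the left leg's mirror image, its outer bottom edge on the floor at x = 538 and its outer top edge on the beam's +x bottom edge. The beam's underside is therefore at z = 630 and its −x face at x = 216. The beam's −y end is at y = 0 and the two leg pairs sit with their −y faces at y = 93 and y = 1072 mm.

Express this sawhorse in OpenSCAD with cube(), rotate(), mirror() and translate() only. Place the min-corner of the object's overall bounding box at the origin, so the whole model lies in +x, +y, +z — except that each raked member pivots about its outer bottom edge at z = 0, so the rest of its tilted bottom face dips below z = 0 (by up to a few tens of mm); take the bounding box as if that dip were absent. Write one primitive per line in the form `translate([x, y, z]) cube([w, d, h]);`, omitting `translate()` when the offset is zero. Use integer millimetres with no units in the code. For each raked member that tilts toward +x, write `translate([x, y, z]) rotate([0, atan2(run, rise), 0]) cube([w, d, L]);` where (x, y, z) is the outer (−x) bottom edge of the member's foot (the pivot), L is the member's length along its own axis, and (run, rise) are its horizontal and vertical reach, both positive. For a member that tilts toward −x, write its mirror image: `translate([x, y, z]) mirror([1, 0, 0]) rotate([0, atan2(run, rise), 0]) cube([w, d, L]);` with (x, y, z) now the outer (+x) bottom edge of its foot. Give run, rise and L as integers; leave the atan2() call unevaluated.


translate([216, 0, 630]) cube([106, 1215, 56]);
translate([0, 93, 0]) rotate([0, atan2(216, 630), 0]) cube([29, 50, 666]);
translate([538, 93, 0]) mirror([1, 0, 0]) rotate([0, atan2(216, 630), 0]) cube([29, 50, 666]);
translate([0, 1072, 0]) rotate([0, atan2(216, 630), 0]) cube([29, 50, 666]);
translate([538, 1072, 0]) mirror([1, 0, 0]) rotate([0, atan2(216, 630), 0]) cube([29, 50, 666]);


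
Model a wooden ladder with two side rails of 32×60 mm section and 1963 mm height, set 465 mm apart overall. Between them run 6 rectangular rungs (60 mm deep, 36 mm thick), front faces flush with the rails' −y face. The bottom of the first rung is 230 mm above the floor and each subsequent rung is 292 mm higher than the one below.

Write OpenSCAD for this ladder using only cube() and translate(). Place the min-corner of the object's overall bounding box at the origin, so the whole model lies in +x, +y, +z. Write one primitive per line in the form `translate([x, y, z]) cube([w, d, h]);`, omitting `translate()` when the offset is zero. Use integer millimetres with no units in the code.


cube([32, 60, 1963]);
translate([433, 0, 0]) cube([32, 60, 1963]);
translate([32, 0, 230]) cube([401, 60, 36]);
translate([32, 0, 522]) cube([401, 60, 36]);
translate([32, 0, 814]) cube([401, 60, 36]);
translate([32, 0, 1106]) cube([401, 60, 36]);
translate([32, 0, 1398]) cube([401, 60, 36]);
translate([32, 0, 1690]) cube([401, 60, 36]);


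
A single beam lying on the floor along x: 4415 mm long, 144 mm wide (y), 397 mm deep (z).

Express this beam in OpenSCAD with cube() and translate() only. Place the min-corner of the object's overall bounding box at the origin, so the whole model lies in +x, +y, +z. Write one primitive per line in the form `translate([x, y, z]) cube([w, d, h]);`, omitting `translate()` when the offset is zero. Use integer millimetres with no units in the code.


cube([4415, 144, 397]);


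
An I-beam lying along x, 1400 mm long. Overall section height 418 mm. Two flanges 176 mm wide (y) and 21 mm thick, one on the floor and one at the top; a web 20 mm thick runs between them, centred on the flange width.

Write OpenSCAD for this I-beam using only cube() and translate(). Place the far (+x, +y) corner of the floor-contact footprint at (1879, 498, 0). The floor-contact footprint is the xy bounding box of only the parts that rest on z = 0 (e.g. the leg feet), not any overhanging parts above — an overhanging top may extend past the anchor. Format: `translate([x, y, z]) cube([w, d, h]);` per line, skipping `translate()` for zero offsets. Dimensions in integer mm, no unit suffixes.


translate([479, 322, 0]) cube([1400, 176, 21]);
translate([479, 400, 21]) cube([1400, 20, 376]);
translate([479, 322, 397]) cube([1400, 176, 21]);


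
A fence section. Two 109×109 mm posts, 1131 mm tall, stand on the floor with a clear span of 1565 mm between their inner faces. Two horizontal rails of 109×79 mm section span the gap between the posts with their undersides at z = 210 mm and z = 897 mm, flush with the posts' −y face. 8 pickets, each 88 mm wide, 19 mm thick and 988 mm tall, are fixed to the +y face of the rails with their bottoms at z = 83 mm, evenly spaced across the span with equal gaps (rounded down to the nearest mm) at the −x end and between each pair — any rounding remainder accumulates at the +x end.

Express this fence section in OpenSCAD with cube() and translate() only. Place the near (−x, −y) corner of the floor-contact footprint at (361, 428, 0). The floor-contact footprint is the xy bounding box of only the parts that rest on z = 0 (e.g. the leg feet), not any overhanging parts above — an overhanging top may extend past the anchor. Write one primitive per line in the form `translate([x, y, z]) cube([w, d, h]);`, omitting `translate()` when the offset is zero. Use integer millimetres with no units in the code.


translate([361, 428, 0]) cube([109, 109, 1131]);
translate([2035, 428, 0]) cube([109, 109, 1131]);
translate([470, 428, 210]) cube([1565, 109, 79]);
translate([470, 428, 897]) cube([1565, 109, 79]);
translate([565, 537, 83]) cube([88, 19, 988]);
translate([748, 537, 83]) cube([88, 19, 988]);
translate([931, 537, 83]) cube([88, 19, 988]);
translate([1114, 537, 83]) cube([88, 19, 988]);
translate([1297, 537, 83]) cube([88, 19, 988]);
translate([1480, 537, 83]) cube([88, 19, 988]);
translate([1663, 537, 83]) cube([88, 19, 988]);
translate([1846, 537, 83]) cube([88, 19, 988]);


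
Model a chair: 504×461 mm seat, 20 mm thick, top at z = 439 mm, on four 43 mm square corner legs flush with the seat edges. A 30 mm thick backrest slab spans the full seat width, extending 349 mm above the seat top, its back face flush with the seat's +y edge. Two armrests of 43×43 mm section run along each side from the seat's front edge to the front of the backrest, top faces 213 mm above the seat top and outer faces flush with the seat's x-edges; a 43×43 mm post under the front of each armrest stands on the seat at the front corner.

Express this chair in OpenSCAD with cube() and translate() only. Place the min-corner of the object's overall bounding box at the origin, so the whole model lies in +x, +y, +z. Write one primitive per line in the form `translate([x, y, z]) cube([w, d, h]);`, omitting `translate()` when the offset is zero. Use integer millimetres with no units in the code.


// leg_h = 439 - 20 = 419
// arm post h = 213 - 43 = 170
translate([0, 0, 419]) cube([504, 461, 20]);
cube([43, 43, 419]);
translate([461, 0, 0]) cube([43, 43, 419]);
translate([0, 418, 0]) cube([43, 43, 419]);
translate([461, 418, 0]) cube([43, 43, 419]);
translate([0, 431, 439]) cube([504, 30, 349]);
translate([0, 0, 609]) cube([43, 431, 43]);
translate([461, 0, 609]) cube([43, 431, 43]);
translate([0, 0, 439]) cube([43, 43, 170]);
translate([461, 0, 439]) cube([43, 43, 170]);


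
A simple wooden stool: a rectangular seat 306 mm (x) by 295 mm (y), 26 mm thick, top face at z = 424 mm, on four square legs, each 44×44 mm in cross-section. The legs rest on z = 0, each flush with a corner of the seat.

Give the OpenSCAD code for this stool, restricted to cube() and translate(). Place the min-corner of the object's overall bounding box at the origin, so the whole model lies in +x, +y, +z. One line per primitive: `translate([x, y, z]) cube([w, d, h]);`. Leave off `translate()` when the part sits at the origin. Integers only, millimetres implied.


translate([0, 0, 398]) cube([306, 295, 26]);
cube([44, 44, 398]);
translate([262, 0, 0]) cube([44, 44, 398]);
translate([0, 251, 0]) cube([44, 44, 398]);
translate([262, 251, 0]) cube([44, 44, 398]);


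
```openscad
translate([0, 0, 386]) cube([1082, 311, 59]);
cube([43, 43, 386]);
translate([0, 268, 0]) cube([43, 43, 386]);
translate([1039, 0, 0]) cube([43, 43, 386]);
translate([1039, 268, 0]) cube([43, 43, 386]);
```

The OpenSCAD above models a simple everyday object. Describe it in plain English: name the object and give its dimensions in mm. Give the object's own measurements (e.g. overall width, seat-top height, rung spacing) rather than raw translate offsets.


A long wooden bench with a 1082 mm (x) × 311 mm (y) seat, 59 mm thick, its top surface 445 mm above the floor. Four 43 mm square legs at the seat corners, flush with the edges, run from z = 0 to the seat underside.


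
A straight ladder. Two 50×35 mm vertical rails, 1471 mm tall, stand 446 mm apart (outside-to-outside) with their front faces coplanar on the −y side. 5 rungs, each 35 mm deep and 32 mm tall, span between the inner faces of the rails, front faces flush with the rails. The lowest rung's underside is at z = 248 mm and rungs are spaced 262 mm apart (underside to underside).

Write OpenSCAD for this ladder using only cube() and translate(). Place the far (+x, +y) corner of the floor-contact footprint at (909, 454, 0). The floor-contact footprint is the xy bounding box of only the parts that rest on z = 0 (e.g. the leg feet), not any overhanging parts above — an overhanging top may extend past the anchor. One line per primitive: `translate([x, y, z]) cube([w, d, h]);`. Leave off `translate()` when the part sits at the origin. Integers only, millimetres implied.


// rung span = 446 - 2*50 = 346
// rung[k] z = 248 + k*262
translate([463, 419, 0]) cube([50, 35, 1471]);
translate([859, 419, 0]) cube([50, 35, 1471]);
translate([513, 419, 248]) cube([346, 35, 32]);
translate([513, 419, 510]) cube([346, 35, 32]);
translate([513, 419, 772]) cube([346, 35, 32]);
translate([513, 419, 1034]) cube([346, 35, 32]);
translate([513, 419, 1296]) cube([346, 35, 32]);


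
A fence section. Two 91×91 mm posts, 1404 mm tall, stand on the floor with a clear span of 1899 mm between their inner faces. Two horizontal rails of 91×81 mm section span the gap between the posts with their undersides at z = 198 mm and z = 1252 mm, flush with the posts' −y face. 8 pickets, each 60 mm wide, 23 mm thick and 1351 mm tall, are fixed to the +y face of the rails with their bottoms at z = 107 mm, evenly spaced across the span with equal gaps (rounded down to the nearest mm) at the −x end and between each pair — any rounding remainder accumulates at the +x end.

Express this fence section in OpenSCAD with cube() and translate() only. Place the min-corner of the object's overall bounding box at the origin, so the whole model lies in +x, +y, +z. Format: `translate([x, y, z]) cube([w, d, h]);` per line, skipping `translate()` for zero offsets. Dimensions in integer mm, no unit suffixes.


cube([91, 91, 1404]);
translate([1990, 0, 0]) cube([91, 91, 1404]);
translate([91, 0, 198]) cube([1899, 91, 81]);
translate([91, 0, 1252]) cube([1899, 91, 81]);
translate([248, 91, 107]) cube([60, 23, 1351]);
translate([465, 91, 107]) cube([60, 23, 1351]);
translate([682, 91, 107]) cube([60, 23, 1351]);
translate([899, 91, 107]) cube([60, 23, 1351]);
translate([1116, 91, 107]) cube([60, 23, 1351]);
translate([1333, 91, 107]) cube([60, 23, 1351]);
translate([1550, 91, 107]) cube([60, 23, 1351]);
translate([1767, 91, 107]) cube([60, 23, 1351]);


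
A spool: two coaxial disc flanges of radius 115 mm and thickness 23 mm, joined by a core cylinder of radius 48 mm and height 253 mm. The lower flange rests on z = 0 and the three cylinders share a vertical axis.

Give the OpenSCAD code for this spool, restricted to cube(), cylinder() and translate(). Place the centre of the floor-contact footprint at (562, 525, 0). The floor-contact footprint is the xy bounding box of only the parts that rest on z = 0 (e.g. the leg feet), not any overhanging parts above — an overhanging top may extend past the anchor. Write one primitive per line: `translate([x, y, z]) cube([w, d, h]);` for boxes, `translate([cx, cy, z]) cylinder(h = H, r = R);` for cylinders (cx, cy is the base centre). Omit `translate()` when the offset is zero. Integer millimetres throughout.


translate([562, 525, 0]) cylinder(h = 23, r = 115);
translate([562, 525, 23]) cylinder(h = 253, r = 48);
translate([562, 525, 276]) cylinder(h = 23, r = 115);


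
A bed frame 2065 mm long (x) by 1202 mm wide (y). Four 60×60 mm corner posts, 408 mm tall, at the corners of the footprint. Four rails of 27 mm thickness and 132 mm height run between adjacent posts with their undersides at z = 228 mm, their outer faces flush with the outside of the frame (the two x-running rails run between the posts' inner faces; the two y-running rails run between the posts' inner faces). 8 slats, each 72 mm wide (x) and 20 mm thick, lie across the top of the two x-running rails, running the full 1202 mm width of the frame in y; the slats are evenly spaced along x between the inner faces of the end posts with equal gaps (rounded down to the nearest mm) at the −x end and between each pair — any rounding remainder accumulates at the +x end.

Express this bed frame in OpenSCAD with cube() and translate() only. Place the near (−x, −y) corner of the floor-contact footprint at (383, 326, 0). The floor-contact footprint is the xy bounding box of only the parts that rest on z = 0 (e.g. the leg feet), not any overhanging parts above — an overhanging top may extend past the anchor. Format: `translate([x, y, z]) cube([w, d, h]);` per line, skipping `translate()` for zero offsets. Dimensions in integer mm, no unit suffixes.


translate([383, 326, 0]) cube([60, 60, 408]);
translate([383, 1468, 0]) cube([60, 60, 408]);
translate([2388, 326, 0]) cube([60, 60, 408]);
translate([2388, 1468, 0]) cube([60, 60, 408]);
translate([443, 326, 228]) cube([1945, 27, 132]);
translate([443, 1501, 228]) cube([1945, 27, 132]);
translate([383, 386, 228]) cube([27, 1082, 132]);
translate([2421, 386, 228]) cube([27, 1082, 132]);
translate([595, 326, 360]) cube([72, 1202, 20]);
translate([819, 326, 360]) cube([72, 1202, 20]);
translate([1043, 326, 360]) cube([72, 1202, 20]);
translate([1267, 326, 360]) cube([72, 1202, 20]);
translate([1491, 326, 360]) cube([72, 1202, 20]);
translate([1715, 326, 360]) cube([72, 1202, 20]);
translate([1939, 326, 360]) cube([72, 1202, 20]);
translate([2163, 326, 360]) cube([72, 1202, 20]);


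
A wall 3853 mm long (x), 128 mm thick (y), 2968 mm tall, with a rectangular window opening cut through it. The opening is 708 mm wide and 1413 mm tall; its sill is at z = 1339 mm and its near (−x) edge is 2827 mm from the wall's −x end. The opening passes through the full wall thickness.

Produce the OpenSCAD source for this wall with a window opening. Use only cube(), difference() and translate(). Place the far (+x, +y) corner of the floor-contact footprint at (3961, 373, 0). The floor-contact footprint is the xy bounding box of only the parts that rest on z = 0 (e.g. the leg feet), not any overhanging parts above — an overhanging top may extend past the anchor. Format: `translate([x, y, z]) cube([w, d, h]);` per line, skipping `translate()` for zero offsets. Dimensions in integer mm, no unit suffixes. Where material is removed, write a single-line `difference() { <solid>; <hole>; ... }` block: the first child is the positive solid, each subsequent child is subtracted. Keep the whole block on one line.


difference() { translate([108, 245, 0]) cube([3853, 128, 2968]); translate([2935, 245, 1339]) cube([708, 128, 1413]); }


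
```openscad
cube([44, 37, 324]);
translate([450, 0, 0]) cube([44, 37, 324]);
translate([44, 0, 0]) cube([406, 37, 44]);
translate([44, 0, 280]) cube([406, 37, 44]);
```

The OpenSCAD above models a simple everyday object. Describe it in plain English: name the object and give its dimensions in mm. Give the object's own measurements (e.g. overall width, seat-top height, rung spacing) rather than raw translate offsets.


A rectangular picture frame lying in the x–z plane (depth along y). The opening is 406 mm wide (x) by 236 mm tall (z), surrounded by a border 44 mm wide on all four sides. The frame is 37 mm deep and is made of two full-height vertical stiles with two horizontal rails fitted between them.


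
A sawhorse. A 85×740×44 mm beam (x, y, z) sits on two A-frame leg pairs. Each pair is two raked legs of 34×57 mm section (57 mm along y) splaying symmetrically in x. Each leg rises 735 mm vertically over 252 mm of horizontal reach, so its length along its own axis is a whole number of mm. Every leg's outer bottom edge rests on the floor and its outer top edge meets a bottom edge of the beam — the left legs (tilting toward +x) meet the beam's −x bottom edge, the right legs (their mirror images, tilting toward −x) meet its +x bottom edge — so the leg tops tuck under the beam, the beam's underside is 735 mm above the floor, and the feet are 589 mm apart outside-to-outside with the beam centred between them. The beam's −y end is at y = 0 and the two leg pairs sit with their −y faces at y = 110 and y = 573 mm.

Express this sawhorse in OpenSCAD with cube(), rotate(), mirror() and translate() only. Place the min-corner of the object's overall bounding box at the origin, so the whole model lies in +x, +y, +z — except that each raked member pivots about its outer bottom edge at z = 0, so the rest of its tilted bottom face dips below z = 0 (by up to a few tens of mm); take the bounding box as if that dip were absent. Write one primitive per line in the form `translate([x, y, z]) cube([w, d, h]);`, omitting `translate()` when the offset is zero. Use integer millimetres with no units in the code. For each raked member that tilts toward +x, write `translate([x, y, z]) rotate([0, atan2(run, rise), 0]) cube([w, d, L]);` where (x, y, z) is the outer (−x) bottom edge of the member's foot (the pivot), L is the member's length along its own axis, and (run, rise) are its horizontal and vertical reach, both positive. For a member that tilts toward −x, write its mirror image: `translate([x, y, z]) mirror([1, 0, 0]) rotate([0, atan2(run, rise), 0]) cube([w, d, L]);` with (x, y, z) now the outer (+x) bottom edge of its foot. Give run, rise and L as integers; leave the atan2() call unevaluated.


// leg length = √(252² + 735²) = 777
// right-leg outer foot x = 2·252 + 85 = 589
// beam min-corner = (252, 0, 735)
translate([252, 0, 735]) cube([85, 740, 44]);
translate([0, 110, 0]) rotate([0, atan2(252, 735), 0]) cube([34, 57, 777]);
translate([589, 110, 0]) mirror([1, 0, 0]) rotate([0, atan2(252, 735), 0]) cube([34, 57, 777]);
translate([0, 573, 0]) rotate([0, atan2(252, 735), 0]) cube([34, 57, 777]);
translate([589, 573, 0]) mirror([1, 0, 0]) rotate([0, atan2(252, 735), 0]) cube([34, 57, 777]);


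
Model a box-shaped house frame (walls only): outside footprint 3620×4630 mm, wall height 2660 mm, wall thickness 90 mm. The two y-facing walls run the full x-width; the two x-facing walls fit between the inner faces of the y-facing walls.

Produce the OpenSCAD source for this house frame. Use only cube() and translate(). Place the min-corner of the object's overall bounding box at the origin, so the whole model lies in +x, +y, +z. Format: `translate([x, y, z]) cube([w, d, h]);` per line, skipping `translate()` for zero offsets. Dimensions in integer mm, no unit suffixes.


cube([3620, 90, 2660]);
translate([0, 4540, 0]) cube([3620, 90, 2660]);
translate([0, 90, 0]) cube([90, 4450, 2660]);
translate([3530, 90, 0]) cube([90, 4450, 2660]);


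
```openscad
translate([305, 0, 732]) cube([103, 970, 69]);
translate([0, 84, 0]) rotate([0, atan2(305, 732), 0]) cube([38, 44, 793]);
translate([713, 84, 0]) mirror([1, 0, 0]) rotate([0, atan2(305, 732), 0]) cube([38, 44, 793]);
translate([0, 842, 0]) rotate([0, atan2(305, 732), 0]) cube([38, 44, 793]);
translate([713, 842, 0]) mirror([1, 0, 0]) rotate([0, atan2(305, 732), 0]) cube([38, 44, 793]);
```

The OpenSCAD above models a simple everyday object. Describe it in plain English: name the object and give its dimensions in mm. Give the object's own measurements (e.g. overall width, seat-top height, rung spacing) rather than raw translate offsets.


A sawhorse. A 103×970×69 mm beam (x, y, z) sits on two A-frame leg pairs. Each pair is two raked legs of 38×44 mm section (44 mm along y) splaying symmetrically in x. Each leg rises 732 mm vertically over 305 mm of horizontal reach and is 793 mm long along its own axis. Every leg's outer bottom edge rests on the floor and its outer top edge meets a bottom edge of the beam — the left legs (tilting toward +x) meet the beam's −x bottom edge, the right legs (their mirror images, tilting toward −x) meet its +x bottom edge — so the leg tops tuck under the beam, the beam's underside is 732 mm above the floor, and the feet are 713 mm apart outside-to-outside with the beam centred between them. The two leg pairs are set in 84 mm from either end of the beam.


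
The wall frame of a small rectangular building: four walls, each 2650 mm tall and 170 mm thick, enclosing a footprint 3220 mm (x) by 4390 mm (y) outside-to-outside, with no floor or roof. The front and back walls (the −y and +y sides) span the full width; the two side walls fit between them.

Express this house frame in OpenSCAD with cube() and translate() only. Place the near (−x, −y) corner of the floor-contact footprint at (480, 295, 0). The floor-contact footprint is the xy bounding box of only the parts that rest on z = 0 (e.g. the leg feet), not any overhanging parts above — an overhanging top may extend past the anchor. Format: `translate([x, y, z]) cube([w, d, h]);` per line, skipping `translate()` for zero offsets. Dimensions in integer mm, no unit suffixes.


translate([480, 295, 0]) cube([3220, 170, 2650]);
translate([480, 4515, 0]) cube([3220, 170, 2650]);
translate([480, 465, 0]) cube([170, 4050, 2650]);
translate([3530, 465, 0]) cube([170, 4050, 2650]);


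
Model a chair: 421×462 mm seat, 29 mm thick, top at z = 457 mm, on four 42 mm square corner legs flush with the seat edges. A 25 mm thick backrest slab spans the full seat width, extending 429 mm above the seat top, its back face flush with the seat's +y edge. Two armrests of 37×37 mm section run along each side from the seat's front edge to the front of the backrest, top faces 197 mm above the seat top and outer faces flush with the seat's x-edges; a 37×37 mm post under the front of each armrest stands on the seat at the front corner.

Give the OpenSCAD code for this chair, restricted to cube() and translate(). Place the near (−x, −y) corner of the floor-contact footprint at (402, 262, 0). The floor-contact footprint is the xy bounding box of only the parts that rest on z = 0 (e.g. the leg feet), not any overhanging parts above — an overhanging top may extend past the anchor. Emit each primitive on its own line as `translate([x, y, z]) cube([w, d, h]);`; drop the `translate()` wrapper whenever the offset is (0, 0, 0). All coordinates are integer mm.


translate([402, 262, 428]) cube([421, 462, 29]);
translate([402, 262, 0]) cube([42, 42, 428]);
translate([781, 262, 0]) cube([42, 42, 428]);
translate([402, 682, 0]) cube([42, 42, 428]);
translate([781, 682, 0]) cube([42, 42, 428]);
translate([402, 699, 457]) cube([421, 25, 429]);
translate([402, 262, 617]) cube([37, 437, 37]);
translate([786, 262, 617]) cube([37, 437, 37]);
translate([402, 262, 457]) cube([37, 37, 160]);
translate([786, 262, 457]) cube([37, 37, 160]);


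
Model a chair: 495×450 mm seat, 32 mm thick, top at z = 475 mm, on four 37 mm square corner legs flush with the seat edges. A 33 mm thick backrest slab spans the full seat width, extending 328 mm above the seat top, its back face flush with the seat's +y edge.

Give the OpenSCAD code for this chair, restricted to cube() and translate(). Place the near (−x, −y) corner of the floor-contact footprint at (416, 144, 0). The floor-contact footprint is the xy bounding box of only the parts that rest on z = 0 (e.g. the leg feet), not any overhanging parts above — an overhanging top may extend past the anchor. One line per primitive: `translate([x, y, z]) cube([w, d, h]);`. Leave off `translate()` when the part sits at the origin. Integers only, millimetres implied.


translate([416, 144, 443]) cube([495, 450, 32]);
translate([416, 144, 0]) cube([37, 37, 443]);
translate([874, 144, 0]) cube([37, 37, 443]);
translate([416, 557, 0]) cube([37, 37, 443]);
translate([874, 557, 0]) cube([37, 37, 443]);
translate([416, 561, 475]) cube([495, 33, 328]);


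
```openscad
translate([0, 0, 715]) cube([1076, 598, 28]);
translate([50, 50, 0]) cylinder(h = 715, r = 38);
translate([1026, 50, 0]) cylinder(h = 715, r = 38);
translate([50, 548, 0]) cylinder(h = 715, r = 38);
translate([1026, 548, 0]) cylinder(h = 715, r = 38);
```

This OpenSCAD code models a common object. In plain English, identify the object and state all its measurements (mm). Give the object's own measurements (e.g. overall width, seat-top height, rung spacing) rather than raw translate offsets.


A table: top 1076 mm (x) × 598 mm (y), 28 mm thick, upper face at z = 743 mm, on four round legs of 76 mm diameter, each leg's bounding box inset 12 mm from the nearest pair of top edges from z = 0 to the bottom of the top.


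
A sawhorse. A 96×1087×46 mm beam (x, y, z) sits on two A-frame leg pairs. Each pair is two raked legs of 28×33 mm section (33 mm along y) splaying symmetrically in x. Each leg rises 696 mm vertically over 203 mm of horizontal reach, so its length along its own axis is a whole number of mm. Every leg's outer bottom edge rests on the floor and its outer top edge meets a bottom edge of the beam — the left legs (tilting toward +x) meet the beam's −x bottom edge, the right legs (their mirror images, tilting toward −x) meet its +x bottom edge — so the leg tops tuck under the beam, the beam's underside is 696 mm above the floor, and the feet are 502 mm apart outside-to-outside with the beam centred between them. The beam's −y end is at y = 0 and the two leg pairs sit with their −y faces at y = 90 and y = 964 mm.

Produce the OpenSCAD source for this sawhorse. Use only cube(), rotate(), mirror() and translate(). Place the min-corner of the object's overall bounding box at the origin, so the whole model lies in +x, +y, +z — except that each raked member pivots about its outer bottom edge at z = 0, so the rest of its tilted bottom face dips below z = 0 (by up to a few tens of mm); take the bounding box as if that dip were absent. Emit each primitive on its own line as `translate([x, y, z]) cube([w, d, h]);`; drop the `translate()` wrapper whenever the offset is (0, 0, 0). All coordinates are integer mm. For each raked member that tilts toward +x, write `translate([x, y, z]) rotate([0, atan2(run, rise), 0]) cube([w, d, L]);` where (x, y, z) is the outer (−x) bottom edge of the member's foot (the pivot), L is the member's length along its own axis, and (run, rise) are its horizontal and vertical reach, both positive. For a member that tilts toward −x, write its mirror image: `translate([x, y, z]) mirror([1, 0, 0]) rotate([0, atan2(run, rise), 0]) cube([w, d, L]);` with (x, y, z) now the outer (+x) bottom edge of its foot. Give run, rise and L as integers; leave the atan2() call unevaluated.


// leg length = √(203² + 696²) = 725
// right-leg outer foot x = 2·203 + 96 = 502
// beam min-corner = (203, 0, 696)
translate([203, 0, 696]) cube([96, 1087, 46]);
translate([0, 90, 0]) rotate([0, atan2(203, 696), 0]) cube([28, 33, 725]);
translate([502, 90, 0]) mirror([1, 0, 0]) rotate([0, atan2(203, 696), 0]) cube([28, 33, 725]);
translate([0, 964, 0]) rotate([0, atan2(203, 696), 0]) cube([28, 33, 725]);
translate([502, 964, 0]) mirror([1, 0, 0]) rotate([0, atan2(203, 696), 0]) cube([28, 33, 725]);


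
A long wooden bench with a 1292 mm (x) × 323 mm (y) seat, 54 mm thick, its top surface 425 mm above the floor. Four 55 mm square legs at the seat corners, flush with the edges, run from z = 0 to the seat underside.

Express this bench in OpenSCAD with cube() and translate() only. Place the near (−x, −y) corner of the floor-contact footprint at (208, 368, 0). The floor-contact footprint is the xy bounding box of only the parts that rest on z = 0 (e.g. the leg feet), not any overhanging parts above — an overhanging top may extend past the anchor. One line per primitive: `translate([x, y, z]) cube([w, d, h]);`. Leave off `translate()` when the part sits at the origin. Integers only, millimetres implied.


translate([208, 368, 371]) cube([1292, 323, 54]);
translate([208, 368, 0]) cube([55, 55, 371]);
translate([208, 636, 0]) cube([55, 55, 371]);
translate([1445, 368, 0]) cube([55, 55, 371]);
translate([1445, 636, 0]) cube([55, 55, 371]);


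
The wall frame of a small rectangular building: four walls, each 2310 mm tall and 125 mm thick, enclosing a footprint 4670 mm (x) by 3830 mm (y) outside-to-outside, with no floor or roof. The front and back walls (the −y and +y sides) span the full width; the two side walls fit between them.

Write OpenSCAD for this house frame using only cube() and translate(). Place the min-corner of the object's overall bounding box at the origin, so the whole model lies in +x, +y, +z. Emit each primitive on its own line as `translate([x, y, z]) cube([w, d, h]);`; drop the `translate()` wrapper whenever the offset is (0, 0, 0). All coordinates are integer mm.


cube([4670, 125, 2310]);
translate([0, 3705, 0]) cube([4670, 125, 2310]);
translate([0, 125, 0]) cube([125, 3580, 2310]);
translate([4545, 125, 0]) cube([125, 3580, 2310]);


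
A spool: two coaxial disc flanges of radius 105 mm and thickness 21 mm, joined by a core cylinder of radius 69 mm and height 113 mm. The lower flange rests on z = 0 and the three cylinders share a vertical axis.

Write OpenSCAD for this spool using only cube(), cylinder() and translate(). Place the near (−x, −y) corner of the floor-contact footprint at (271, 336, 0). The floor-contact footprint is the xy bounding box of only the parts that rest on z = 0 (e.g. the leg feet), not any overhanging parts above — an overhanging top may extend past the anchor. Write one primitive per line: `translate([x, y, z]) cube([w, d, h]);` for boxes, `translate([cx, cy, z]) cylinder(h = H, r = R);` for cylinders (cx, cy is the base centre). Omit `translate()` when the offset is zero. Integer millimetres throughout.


translate([376, 441, 0]) cylinder(h = 21, r = 105);
translate([376, 441, 21]) cylinder(h = 113, r = 69);
translate([376, 441, 134]) cylinder(h = 21, r = 105);


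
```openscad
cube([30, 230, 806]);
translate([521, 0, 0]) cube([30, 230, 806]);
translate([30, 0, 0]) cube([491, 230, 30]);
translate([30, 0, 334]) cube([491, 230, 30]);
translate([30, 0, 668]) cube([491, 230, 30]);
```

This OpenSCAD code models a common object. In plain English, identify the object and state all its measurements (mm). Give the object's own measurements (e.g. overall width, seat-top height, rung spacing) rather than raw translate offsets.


An open bookshelf. Two side panels, each 30 mm thick, 230 mm deep and 806 mm tall, stand 551 mm apart (outside-to-outside). Between them sit 3 shelves, each 30 mm thick and 230 mm deep, spanning the full gap between the sides. The bottom shelf rests on the floor (its underside at z = 0) and the clear gap between one shelf's top and the next shelf's underside is 304 mm.


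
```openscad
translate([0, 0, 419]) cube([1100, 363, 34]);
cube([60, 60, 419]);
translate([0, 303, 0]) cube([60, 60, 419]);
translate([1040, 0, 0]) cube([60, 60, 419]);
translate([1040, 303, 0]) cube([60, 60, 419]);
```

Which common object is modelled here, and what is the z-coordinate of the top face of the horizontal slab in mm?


A bench. The seat-top height is 453 mm.

A long slab on four corner posts — a bench. The slab sits at z = 419 with thickness 34, so the top is 419 + 34 = 453 mm.


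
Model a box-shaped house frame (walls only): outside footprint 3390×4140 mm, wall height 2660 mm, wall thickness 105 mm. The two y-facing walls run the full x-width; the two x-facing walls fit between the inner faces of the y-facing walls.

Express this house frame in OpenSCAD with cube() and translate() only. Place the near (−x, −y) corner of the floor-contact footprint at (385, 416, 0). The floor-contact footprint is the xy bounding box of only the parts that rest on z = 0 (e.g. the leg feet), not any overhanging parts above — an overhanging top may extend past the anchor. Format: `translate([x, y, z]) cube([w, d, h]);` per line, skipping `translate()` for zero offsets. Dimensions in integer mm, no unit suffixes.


translate([385, 416, 0]) cube([3390, 105, 2660]);
translate([385, 4451, 0]) cube([3390, 105, 2660]);
translate([385, 521, 0]) cube([105, 3930, 2660]);
translate([3670, 521, 0]) cube([105, 3930, 2660]);


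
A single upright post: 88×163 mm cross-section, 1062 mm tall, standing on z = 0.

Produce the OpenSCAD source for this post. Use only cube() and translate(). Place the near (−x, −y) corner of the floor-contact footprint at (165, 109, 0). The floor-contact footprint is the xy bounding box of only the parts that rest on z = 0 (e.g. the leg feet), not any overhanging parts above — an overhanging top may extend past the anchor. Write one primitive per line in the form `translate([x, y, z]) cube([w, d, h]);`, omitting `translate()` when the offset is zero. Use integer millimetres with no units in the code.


translate([165, 109, 0]) cube([88, 163, 1062]);


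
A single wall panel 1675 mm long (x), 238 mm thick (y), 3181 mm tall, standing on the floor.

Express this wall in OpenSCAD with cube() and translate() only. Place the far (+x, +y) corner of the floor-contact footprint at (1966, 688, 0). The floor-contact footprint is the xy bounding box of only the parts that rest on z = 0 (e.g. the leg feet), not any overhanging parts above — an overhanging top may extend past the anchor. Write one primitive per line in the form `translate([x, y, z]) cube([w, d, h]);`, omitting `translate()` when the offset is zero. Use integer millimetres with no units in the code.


translate([291, 450, 0]) cube([1675, 238, 3181]);


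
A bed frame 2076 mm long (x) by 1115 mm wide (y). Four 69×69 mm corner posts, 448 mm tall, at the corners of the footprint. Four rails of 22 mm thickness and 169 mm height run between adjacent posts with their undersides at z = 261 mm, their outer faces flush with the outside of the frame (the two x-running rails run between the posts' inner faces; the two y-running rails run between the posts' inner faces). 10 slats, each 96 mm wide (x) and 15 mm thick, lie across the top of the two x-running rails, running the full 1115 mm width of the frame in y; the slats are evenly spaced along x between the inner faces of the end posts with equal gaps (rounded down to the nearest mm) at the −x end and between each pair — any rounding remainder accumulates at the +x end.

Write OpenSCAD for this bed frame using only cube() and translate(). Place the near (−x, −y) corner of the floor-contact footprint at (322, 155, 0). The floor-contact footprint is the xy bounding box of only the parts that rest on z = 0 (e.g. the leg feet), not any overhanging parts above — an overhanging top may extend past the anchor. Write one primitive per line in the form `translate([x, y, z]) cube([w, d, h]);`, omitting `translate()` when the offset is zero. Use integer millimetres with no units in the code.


// slat z = rail_z + rail_h = 261 + 169 = 430
// slat gap = ⌊(1938 − 10·96) / 11⌋ = 88
translate([322, 155, 0]) cube([69, 69, 448]);
translate([322, 1201, 0]) cube([69, 69, 448]);
translate([2329, 155, 0]) cube([69, 69, 448]);
translate([2329, 1201, 0]) cube([69, 69, 448]);
translate([391, 155, 261]) cube([1938, 22, 169]);
translate([391, 1248, 261]) cube([1938, 22, 169]);
translate([322, 224, 261]) cube([22, 977, 169]);
translate([2376, 224, 261]) cube([22, 977, 169]);
translate([479, 155, 430]) cube([96, 1115, 15]);
translate([663, 155, 430]) cube([96, 1115, 15]);
translate([847, 155, 430]) cube([96, 1115, 15]);
translate([1031, 155, 430]) cube([96, 1115, 15]);
translate([1215, 155, 430]) cube([96, 1115, 15]);
translate([1399, 155, 430]) cube([96, 1115, 15]);
translate([1583, 155, 430]) cube([96, 1115, 15]);
translate([1767, 155, 430]) cube([96, 1115, 15]);
translate([1951, 155, 430]) cube([96, 1115, 15]);
translate([2135, 155, 430]) cube([96, 1115, 15]);


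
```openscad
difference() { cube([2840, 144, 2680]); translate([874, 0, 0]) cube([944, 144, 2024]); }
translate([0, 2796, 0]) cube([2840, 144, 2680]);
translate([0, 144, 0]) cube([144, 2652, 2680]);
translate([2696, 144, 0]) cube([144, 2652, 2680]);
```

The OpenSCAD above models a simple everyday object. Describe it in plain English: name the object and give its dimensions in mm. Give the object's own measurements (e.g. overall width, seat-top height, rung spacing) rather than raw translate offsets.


A single room: four walls, each 2680 mm tall and 144 mm thick, enclosing an outside footprint 2840×2940 mm (x × y), no floor or roof. The front and back walls (−y and +y sides) run the full x-width; the side walls fit between their inner faces. A door opening 944 mm wide and 2024 mm tall is cut through the front wall from the floor up, its −x edge 874 mm from the wall's −x end.
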